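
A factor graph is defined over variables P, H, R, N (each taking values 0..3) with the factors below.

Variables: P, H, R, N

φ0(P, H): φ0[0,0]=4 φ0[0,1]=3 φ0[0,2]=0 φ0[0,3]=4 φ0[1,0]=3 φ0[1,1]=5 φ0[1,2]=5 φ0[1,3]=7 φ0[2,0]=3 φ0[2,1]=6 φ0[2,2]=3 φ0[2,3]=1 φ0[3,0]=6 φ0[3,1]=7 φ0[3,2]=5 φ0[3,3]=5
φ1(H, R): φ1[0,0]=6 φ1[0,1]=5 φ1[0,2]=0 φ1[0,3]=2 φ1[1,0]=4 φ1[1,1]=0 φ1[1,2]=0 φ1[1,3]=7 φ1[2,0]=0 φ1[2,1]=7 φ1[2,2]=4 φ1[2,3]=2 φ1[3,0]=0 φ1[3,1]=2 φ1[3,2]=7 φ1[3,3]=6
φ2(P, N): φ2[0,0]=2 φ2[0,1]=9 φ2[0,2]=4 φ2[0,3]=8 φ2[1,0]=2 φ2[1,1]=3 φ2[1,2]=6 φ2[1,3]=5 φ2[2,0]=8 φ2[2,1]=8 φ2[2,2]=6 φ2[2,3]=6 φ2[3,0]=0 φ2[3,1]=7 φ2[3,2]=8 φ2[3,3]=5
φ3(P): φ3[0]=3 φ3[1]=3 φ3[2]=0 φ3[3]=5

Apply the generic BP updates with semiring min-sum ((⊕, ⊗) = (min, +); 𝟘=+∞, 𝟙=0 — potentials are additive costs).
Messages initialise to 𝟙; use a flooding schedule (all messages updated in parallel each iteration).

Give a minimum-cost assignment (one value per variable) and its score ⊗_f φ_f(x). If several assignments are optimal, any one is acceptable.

assignment: (P=0, H=2, R=0, N=0); score = 5

init: all messages = 𝟙 over 4 values
r1 m[φ0→P] = [0, 3, 1, 5]
r1 m[φ0→H] = [3, 3, 0, 1]
r1 m[φ1→H] = [0, 0, 0, 0]
r1 m[φ1→R] = [0, 0, 0, 2]
r1 m[φ2→P] = [2, 2, 6, 0]
r1 m[φ2→N] = [0, 3, 4, 5]
r1 m[φ3→P] = [3, 3, 0, 5]
r1 m[P→φ0] = [0, 0, 0, 0]
r1 m[P→φ2] = [0, 0, 0, 0]
r1 m[P→φ3] = [0, 0, 0, 0]
r1 m[H→φ0] = [0, 0, 0, 0]
r1 m[H→φ1] = [0, 0, 0, 0]
r1 m[R→φ1] = [0, 0, 0, 0]
r1 m[N→φ2] = [0, 0, 0, 0]
r2 m[φ0→P] = [0, 3, 1, 5]
r2 m[φ0→H] = [3, 3, 0, 1]
r2 m[φ1→H] = [0, 0, 0, 0]
r2 m[φ1→R] = [0, 0, 0, 2]
r2 m[φ2→P] = [2, 2, 6, 0]
r2 m[φ2→N] = [0, 3, 4, 5]
r2 m[φ3→P] = [3, 3, 0, 5]
r2 m[P→φ0] = [5, 5, 6, 5]
r2 m[P→φ2] = [3, 6, 1, 10]
r2 m[P→φ3] = [2, 5, 7, 5]
r2 m[H→φ0] = [0, 0, 0, 0]
r2 m[H→φ1] = [3, 3, 0, 1]
r2 m[R→φ1] = [0, 0, 0, 0]
r2 m[N→φ2] = [0, 0, 0, 0]
r3 m[φ0→P] = [0, 3, 1, 5]
r3 m[φ0→H] = [8, 8, 5, 7]
r3 m[φ1→H] = [0, 0, 0, 0]
r3 m[φ1→R] = [0, 3, 3, 2]
r3 m[φ2→P] = [2, 2, 6, 0]
r3 m[φ2→N] = [5, 9, 7, 7]
r3 m[φ3→P] = [3, 3, 0, 5]
r3 m[P→φ0] = [5, 5, 6, 5]
r3 m[P→φ2] = [3, 6, 1, 10]
r3 m[P→φ3] = [2, 5, 7, 5]
r3 m[H→φ0] = [0, 0, 0, 0]
r3 m[H→φ1] = [3, 3, 0, 1]
r3 m[R→φ1] = [0, 0, 0, 0]
r3 m[N→φ2] = [0, 0, 0, 0]
r4 m[φ0→P] = [0, 3, 1, 5]
r4 m[φ0→H] = [8, 8, 5, 7]
r4 m[φ1→H] = [0, 0, 0, 0]
r4 m[φ1→R] = [0, 3, 3, 2]
r4 m[φ2→P] = [2, 2, 6, 0]
r4 m[φ2→N] = [5, 9, 7, 7]
r4 m[φ3→P] = [3, 3, 0, 5]
r4 m[P→φ0] = [5, 5, 6, 5]
r4 m[P→φ2] = [3, 6, 1, 10]
r4 m[P→φ3] = [2, 5, 7, 5]
r4 m[H→φ0] = [0, 0, 0, 0]
r4 m[H→φ1] = [8, 8, 5, 7]
r4 m[R→φ1] = [0, 0, 0, 0]
r4 m[N→φ2] = [0, 0, 0, 0]
r5 m[φ0→P] = [0, 3, 1, 5]
r5 m[φ0→H] = [8, 8, 5, 7]
r5 m[φ1→H] = [0, 0, 0, 0]
r5 m[φ1→R] = [5, 8, 8, 7]
r5 m[φ2→P] = [2, 2, 6, 0]
r5 m[φ2→N] = [5, 9, 7, 7]
r5 m[φ3→P] = [3, 3, 0, 5]
r5 m[P→φ0] = [5, 5, 6, 5]
r5 m[P→φ2] = [3, 6, 1, 10]
r5 m[P→φ3] = [2, 5, 7, 5]
r5 m[H→φ0] = [0, 0, 0, 0]
r5 m[H→φ1] = [8, 8, 5, 7]
r5 m[R→φ1] = [0, 0, 0, 0]
r5 m[N→φ2] = [0, 0, 0, 0]
r6 m[φ0→P] = [0, 3, 1, 5]
r6 m[φ0→H] = [8, 8, 5, 7]
r6 m[φ1→H] = [0, 0, 0, 0]
r6 m[φ1→R] = [5, 8, 8, 7]
r6 m[φ2→P] = [2, 2, 6, 0]
r6 m[φ2→N] = [5, 9, 7, 7]
r6 m[φ3→P] = [3, 3, 0, 5]
r6 m[P→φ0] = [5, 5, 6, 5]
r6 m[P→φ2] = [3, 6, 1, 10]
r6 m[P→φ3] = [2, 5, 7, 5]
r6 m[H→φ0] = [0, 0, 0, 0]
r6 m[H→φ1] = [8, 8, 5, 7]
r6 m[R→φ1] = [0, 0, 0, 0]
r6 m[N→φ2] = [0, 0, 0, 0]
fixed point reached at round 6
traceback from P: (P=0, H=2, R=0, N=0), score=5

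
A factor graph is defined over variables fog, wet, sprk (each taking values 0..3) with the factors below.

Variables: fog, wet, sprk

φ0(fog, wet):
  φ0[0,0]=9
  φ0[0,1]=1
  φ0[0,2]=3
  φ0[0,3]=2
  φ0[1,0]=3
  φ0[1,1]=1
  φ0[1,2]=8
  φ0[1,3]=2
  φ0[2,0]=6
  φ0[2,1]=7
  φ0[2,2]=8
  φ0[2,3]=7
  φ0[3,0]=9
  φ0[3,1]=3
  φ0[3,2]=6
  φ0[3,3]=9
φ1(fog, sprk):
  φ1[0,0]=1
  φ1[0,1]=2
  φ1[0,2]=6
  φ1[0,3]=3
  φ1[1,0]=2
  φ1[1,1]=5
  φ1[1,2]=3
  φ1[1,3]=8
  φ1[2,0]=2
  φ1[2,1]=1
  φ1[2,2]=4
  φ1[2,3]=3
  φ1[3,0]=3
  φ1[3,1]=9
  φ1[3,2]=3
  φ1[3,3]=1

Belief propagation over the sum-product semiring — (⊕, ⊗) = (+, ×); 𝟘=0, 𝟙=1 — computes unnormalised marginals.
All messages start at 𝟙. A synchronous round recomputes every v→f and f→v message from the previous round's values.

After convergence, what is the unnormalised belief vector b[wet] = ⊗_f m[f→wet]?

init: all messages = 𝟙 over 4 values
r1 m[φ0→fog] = [15, 14, 28, 27]
r1 m[φ0→wet] = [27, 12, 25, 20]
r1 m[φ1→fog] = [12, 18, 10, 16]
r1 m[φ1→sprk] = [8, 17, 16, 15]
r1 m[fog→φ0] = [1, 1, 1, 1]
r1 m[fog→φ1] = [1, 1, 1, 1]
r1 m[wet→φ0] = [1, 1, 1, 1]
r1 m[sprk→φ1] = [1, 1, 1, 1]
r2 m[φ0→fog] = [15, 14, 28, 27]
r2 m[φ0→wet] = [27, 12, 25, 20]
r2 m[φ1→fog] = [12, 18, 10, 16]
r2 m[φ1→sprk] = [8, 17, 16, 15]
r2 m[fog→φ0] = [12, 18, 10, 16]
r2 m[fog→φ1] = [15, 14, 28, 27]
r2 m[wet→φ0] = [1, 1, 1, 1]
r2 m[sprk→φ1] = [1, 1, 1, 1]
r3 m[φ0→fog] = [15, 14, 28, 27]
r3 m[φ0→wet] = [366, 148, 356, 274]
r3 m[φ1→fog] = [12, 18, 10, 16]
r3 m[φ1→sprk] = [180, 371, 325, 268]
r3 m[fog→φ0] = [12, 18, 10, 16]
r3 m[fog→φ1] = [15, 14, 28, 27]
r3 m[wet→φ0] = [1, 1, 1, 1]
r3 m[sprk→φ1] = [1, 1, 1, 1]
r4 m[φ0→fog] = [15, 14, 28, 27]
r4 m[φ0→wet] = [366, 148, 356, 274]
r4 m[φ1→fog] = [12, 18, 10, 16]
r4 m[φ1→sprk] = [180, 371, 325, 268]
r4 m[fog→φ0] = [12, 18, 10, 16]
r4 m[fog→φ1] = [15, 14, 28, 27]
r4 m[wet→φ0] = [1, 1, 1, 1]
r4 m[sprk→φ1] = [1, 1, 1, 1]
fixed point reached at round 4
b[wet] = ⊗ incoming = [366, 148, 356, 274]

b[wet] = [366, 148, 356, 274]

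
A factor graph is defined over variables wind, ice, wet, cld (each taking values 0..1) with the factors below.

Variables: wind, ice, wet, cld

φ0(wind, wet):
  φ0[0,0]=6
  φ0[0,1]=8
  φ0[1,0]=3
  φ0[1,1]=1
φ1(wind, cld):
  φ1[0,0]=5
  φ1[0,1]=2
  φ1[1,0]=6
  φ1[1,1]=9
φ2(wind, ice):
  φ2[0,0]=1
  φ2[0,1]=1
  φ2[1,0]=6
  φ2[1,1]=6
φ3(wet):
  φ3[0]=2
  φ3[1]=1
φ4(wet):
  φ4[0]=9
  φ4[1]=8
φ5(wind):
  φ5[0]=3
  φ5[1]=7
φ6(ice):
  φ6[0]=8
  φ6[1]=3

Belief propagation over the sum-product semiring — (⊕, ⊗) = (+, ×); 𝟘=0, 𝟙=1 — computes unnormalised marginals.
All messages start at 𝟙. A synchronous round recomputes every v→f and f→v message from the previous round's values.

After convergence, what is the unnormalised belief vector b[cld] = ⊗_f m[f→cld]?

b[cld] = [200244, 269148]

init: all messages = 𝟙 over 2 values
r1 m[φ0→wind] = [14, 4]
r1 m[φ0→wet] = [9, 9]
r1 m[φ1→wind] = [7, 15]
r1 m[φ1→cld] = [11, 11]
r1 m[φ2→wind] = [2, 12]
r1 m[φ2→ice] = [7, 7]
r1 m[φ3→wet] = [2, 1]
r1 m[φ4→wet] = [9, 8]
r1 m[φ5→wind] = [3, 7]
r1 m[φ6→ice] = [8, 3]
r1 m[wind→φ0] = [1, 1]
r1 m[wind→φ1] = [1, 1]
r1 m[wind→φ2] = [1, 1]
r1 m[wind→φ5] = [1, 1]
r1 m[ice→φ2] = [1, 1]
r1 m[ice→φ6] = [1, 1]
r1 m[wet→φ0] = [1, 1]
r1 m[wet→φ3] = [1, 1]
r1 m[wet→φ4] = [1, 1]
r1 m[cld→φ1] = [1, 1]
r2 m[φ0→wind] = [14, 4]
r2 m[φ0→wet] = [9, 9]
r2 m[φ1→wind] = [7, 15]
r2 m[φ1→cld] = [11, 11]
r2 m[φ2→wind] = [2, 12]
r2 m[φ2→ice] = [7, 7]
r2 m[φ3→wet] = [2, 1]
r2 m[φ4→wet] = [9, 8]
r2 m[φ5→wind] = [3, 7]
r2 m[φ6→ice] = [8, 3]
r2 m[wind→φ0] = [42, 1260]
r2 m[wind→φ1] = [84, 336]
r2 m[wind→φ2] = [294, 420]
r2 m[wind→φ5] = [196, 720]
r2 m[ice→φ2] = [8, 3]
r2 m[ice→φ6] = [7, 7]
r2 m[wet→φ0] = [18, 8]
r2 m[wet→φ3] = [81, 72]
r2 m[wet→φ4] = [18, 9]
r2 m[cld→φ1] = [1, 1]
r3 m[φ0→wind] = [172, 62]
r3 m[φ0→wet] = [4032, 1596]
r3 m[φ1→wind] = [7, 15]
r3 m[φ1→cld] = [2436, 3192]
r3 m[φ2→wind] = [11, 66]
r3 m[φ2→ice] = [2814, 2814]
r3 m[φ3→wet] = [2, 1]
r3 m[φ4→wet] = [9, 8]
r3 m[φ5→wind] = [3, 7]
r3 m[φ6→ice] = [8, 3]
r3 m[wind→φ0] = [42, 1260]
r3 m[wind→φ1] = [84, 336]
r3 m[wind→φ2] = [294, 420]
r3 m[wind→φ5] = [196, 720]
r3 m[ice→φ2] = [8, 3]
r3 m[ice→φ6] = [7, 7]
r3 m[wet→φ0] = [18, 8]
r3 m[wet→φ3] = [81, 72]
r3 m[wet→φ4] = [18, 9]
r3 m[cld→φ1] = [1, 1]
r4 m[φ0→wind] = [172, 62]
r4 m[φ0→wet] = [4032, 1596]
r4 m[φ1→wind] = [7, 15]
r4 m[φ1→cld] = [2436, 3192]
r4 m[φ2→wind] = [11, 66]
r4 m[φ2→ice] = [2814, 2814]
r4 m[φ3→wet] = [2, 1]
r4 m[φ4→wet] = [9, 8]
r4 m[φ5→wind] = [3, 7]
r4 m[φ6→ice] = [8, 3]
r4 m[wind→φ0] = [231, 6930]
r4 m[wind→φ1] = [5676, 28644]
r4 m[wind→φ2] = [3612, 6510]
r4 m[wind→φ5] = [13244, 61380]
r4 m[ice→φ2] = [8, 3]
r4 m[ice→φ6] = [2814, 2814]
r4 m[wet→φ0] = [18, 8]
r4 m[wet→φ3] = [36288, 12768]
r4 m[wet→φ4] = [8064, 1596]
r4 m[cld→φ1] = [1, 1]
r5 m[φ0→wind] = [172, 62]
r5 m[φ0→wet] = [22176, 8778]
r5 m[φ1→wind] = [7, 15]
r5 m[φ1→cld] = [200244, 269148]
r5 m[φ2→wind] = [11, 66]
r5 m[φ2→ice] = [42672, 42672]
r5 m[φ3→wet] = [2, 1]
r5 m[φ4→wet] = [9, 8]
r5 m[φ5→wind] = [3, 7]
r5 m[φ6→ice] = [8, 3]
r5 m[wind→φ0] = [231, 6930]
r5 m[wind→φ1] = [5676, 28644]
r5 m[wind→φ2] = [3612, 6510]
r5 m[wind→φ5] = [13244, 61380]
r5 m[ice→φ2] = [8, 3]
r5 m[ice→φ6] = [2814, 2814]
r5 m[wet→φ0] = [18, 8]
r5 m[wet→φ3] = [36288, 12768]
r5 m[wet→φ4] = [8064, 1596]
r5 m[cld→φ1] = [1, 1]
r6 m[φ0→wind] = [172, 62]
r6 m[φ0→wet] = [22176, 8778]
r6 m[φ1→wind] = [7, 15]
r6 m[φ1→cld] = [200244, 269148]
r6 m[φ2→wind] = [11, 66]
r6 m[φ2→ice] = [42672, 42672]
r6 m[φ3→wet] = [2, 1]
r6 m[φ4→wet] = [9, 8]
r6 m[φ5→wind] = [3, 7]
r6 m[φ6→ice] = [8, 3]
r6 m[wind→φ0] = [231, 6930]
r6 m[wind→φ1] = [5676, 28644]
r6 m[wind→φ2] = [3612, 6510]
r6 m[wind→φ5] = [13244, 61380]
r6 m[ice→φ2] = [8, 3]
r6 m[ice→φ6] = [42672, 42672]
r6 m[wet→φ0] = [18, 8]
r6 m[wet→φ3] = [199584, 70224]
r6 m[wet→φ4] = [44352, 8778]
r6 m[cld→φ1] = [1, 1]
r7 m[φ0→wind] = [172, 62]
r7 m[φ0→wet] = [22176, 8778]
r7 m[φ1→wind] = [7, 15]
r7 m[φ1→cld] = [200244, 269148]
r7 m[φ2→wind] = [11, 66]
r7 m[φ2→ice] = [42672, 42672]
r7 m[φ3→wet] = [2, 1]
r7 m[φ4→wet] = [9, 8]
r7 m[φ5→wind] = [3, 7]
r7 m[φ6→ice] = [8, 3]
r7 m[wind→φ0] = [231, 6930]
r7 m[wind→φ1] = [5676, 28644]
r7 m[wind→φ2] = [3612, 6510]
r7 m[wind→φ5] = [13244, 61380]
r7 m[ice→φ2] = [8, 3]
r7 m[ice→φ6] = [42672, 42672]
r7 m[wet→φ0] = [18, 8]
r7 m[wet→φ3] = [199584, 70224]
r7 m[wet→φ4] = [44352, 8778]
r7 m[cld→φ1] = [1, 1]
fixed point reached at round 7
b[cld] = ⊗ incoming = [200244, 269148]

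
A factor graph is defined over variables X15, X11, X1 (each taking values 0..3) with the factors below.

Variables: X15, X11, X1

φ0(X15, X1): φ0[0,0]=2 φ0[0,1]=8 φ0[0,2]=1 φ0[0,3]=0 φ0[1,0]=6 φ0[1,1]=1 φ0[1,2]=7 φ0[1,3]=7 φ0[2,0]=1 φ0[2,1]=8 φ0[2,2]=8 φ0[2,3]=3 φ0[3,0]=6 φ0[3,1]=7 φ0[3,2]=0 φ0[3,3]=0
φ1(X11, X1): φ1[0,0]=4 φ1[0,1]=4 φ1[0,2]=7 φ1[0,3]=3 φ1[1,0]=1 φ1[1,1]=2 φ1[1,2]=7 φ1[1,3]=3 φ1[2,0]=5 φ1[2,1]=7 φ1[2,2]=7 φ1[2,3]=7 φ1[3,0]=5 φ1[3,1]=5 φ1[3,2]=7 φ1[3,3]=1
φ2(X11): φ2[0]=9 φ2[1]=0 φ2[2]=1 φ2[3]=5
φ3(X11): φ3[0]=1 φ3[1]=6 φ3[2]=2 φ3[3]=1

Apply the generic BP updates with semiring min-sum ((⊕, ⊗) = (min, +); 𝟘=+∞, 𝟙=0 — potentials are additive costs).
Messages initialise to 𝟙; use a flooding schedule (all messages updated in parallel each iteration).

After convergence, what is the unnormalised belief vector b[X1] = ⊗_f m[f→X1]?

init: all messages = 𝟙 over 4 values
r1 m[φ0→X15] = [0, 1, 1, 0]
r1 m[φ0→X1] = [1, 1, 0, 0]
r1 m[φ1→X11] = [3, 1, 5, 1]
r1 m[φ1→X1] = [1, 2, 7, 1]
r1 m[φ2→X11] = [9, 0, 1, 5]
r1 m[φ3→X11] = [1, 6, 2, 1]
r1 m[X15→φ0] = [0, 0, 0, 0]
r1 m[X11→φ1] = [0, 0, 0, 0]
r1 m[X11→φ2] = [0, 0, 0, 0]
r1 m[X11→φ3] = [0, 0, 0, 0]
r1 m[X1→φ0] = [0, 0, 0, 0]
r1 m[X1→φ1] = [0, 0, 0, 0]
r2 m[φ0→X15] = [0, 1, 1, 0]
r2 m[φ0→X1] = [1, 1, 0, 0]
r2 m[φ1→X11] = [3, 1, 5, 1]
r2 m[φ1→X1] = [1, 2, 7, 1]
r2 m[φ2→X11] = [9, 0, 1, 5]
r2 m[φ3→X11] = [1, 6, 2, 1]
r2 m[X15→φ0] = [0, 0, 0, 0]
r2 m[X11→φ1] = [10, 6, 3, 6]
r2 m[X11→φ2] = [4, 7, 7, 2]
r2 m[X11→φ3] = [12, 1, 6, 6]
r2 m[X1→φ0] = [1, 2, 7, 1]
r2 m[X1→φ1] = [1, 1, 0, 0]
r3 m[φ0→X15] = [1, 3, 2, 1]
r3 m[φ0→X1] = [1, 1, 0, 0]
r3 m[φ1→X11] = [3, 2, 6, 1]
r3 m[φ1→X1] = [7, 8, 10, 7]
r3 m[φ2→X11] = [9, 0, 1, 5]
r3 m[φ3→X11] = [1, 6, 2, 1]
r3 m[X15→φ0] = [0, 0, 0, 0]
r3 m[X11→φ1] = [10, 6, 3, 6]
r3 m[X11→φ2] = [4, 7, 7, 2]
r3 m[X11→φ3] = [12, 1, 6, 6]
r3 m[X1→φ0] = [1, 2, 7, 1]
r3 m[X1→φ1] = [1, 1, 0, 0]
r4 m[φ0→X15] = [1, 3, 2, 1]
r4 m[φ0→X1] = [1, 1, 0, 0]
r4 m[φ1→X11] = [3, 2, 6, 1]
r4 m[φ1→X1] = [7, 8, 10, 7]
r4 m[φ2→X11] = [9, 0, 1, 5]
r4 m[φ3→X11] = [1, 6, 2, 1]
r4 m[X15→φ0] = [0, 0, 0, 0]
r4 m[X11→φ1] = [10, 6, 3, 6]
r4 m[X11→φ2] = [4, 8, 8, 2]
r4 m[X11→φ3] = [12, 2, 7, 6]
r4 m[X1→φ0] = [7, 8, 10, 7]
r4 m[X1→φ1] = [1, 1, 0, 0]
r5 m[φ0→X15] = [7, 9, 8, 7]
r5 m[φ0→X1] = [1, 1, 0, 0]
r5 m[φ1→X11] = [3, 2, 6, 1]
r5 m[φ1→X1] = [7, 8, 10, 7]
r5 m[φ2→X11] = [9, 0, 1, 5]
r5 m[φ3→X11] = [1, 6, 2, 1]
r5 m[X15→φ0] = [0, 0, 0, 0]
r5 m[X11→φ1] = [10, 6, 3, 6]
r5 m[X11→φ2] = [4, 8, 8, 2]
r5 m[X11→φ3] = [12, 2, 7, 6]
r5 m[X1→φ0] = [7, 8, 10, 7]
r5 m[X1→φ1] = [1, 1, 0, 0]
r6 m[φ0→X15] = [7, 9, 8, 7]
r6 m[φ0→X1] = [1, 1, 0, 0]
r6 m[φ1→X11] = [3, 2, 6, 1]
r6 m[φ1→X1] = [7, 8, 10, 7]
r6 m[φ2→X11] = [9, 0, 1, 5]
r6 m[φ3→X11] = [1, 6, 2, 1]
r6 m[X15→φ0] = [0, 0, 0, 0]
r6 m[X11→φ1] = [10, 6, 3, 6]
r6 m[X11→φ2] = [4, 8, 8, 2]
r6 m[X11→φ3] = [12, 2, 7, 6]
r6 m[X1→φ0] = [7, 8, 10, 7]
r6 m[X1→φ1] = [1, 1, 0, 0]
fixed point reached at round 6
b[X1] = ⊗ incoming = [8, 9, 10, 7]

b[X1] = [8, 9, 10, 7]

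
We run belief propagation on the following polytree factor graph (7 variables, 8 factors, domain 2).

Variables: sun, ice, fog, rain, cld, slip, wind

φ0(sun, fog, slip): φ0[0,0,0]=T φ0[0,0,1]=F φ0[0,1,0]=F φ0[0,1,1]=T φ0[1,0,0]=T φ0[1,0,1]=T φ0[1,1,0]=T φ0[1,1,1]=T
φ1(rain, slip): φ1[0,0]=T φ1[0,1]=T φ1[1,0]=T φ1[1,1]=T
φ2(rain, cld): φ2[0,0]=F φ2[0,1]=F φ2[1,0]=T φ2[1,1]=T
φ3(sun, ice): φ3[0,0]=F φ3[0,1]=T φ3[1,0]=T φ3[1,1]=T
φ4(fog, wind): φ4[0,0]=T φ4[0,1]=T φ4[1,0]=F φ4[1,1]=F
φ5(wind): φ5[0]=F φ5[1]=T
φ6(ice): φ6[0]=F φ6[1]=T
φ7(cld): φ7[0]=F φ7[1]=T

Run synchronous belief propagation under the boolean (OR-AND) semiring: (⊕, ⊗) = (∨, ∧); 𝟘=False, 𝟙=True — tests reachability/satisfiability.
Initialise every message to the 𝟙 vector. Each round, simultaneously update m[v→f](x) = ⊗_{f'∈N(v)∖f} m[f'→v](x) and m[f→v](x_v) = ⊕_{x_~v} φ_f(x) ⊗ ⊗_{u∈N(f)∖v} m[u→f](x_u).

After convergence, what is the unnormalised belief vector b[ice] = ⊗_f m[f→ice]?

init: all messages = 𝟙 over 2 values
r1 m[φ0→sun] = [T, T]
r1 m[φ0→fog] = [T, T]
r1 m[φ0→slip] = [T, T]
r1 m[φ1→rain] = [T, T]
r1 m[φ1→slip] = [T, T]
r1 m[φ2→rain] = [F, T]
r1 m[φ2→cld] = [T, T]
r1 m[φ3→sun] = [T, T]
r1 m[φ3→ice] = [T, T]
r1 m[φ4→fog] = [T, F]
r1 m[φ4→wind] = [T, T]
r1 m[φ5→wind] = [F, T]
r1 m[φ6→ice] = [F, T]
r1 m[φ7→cld] = [F, T]
r1 m[sun→φ0] = [T, T]
r1 m[sun→φ3] = [T, T]
r1 m[ice→φ3] = [T, T]
r1 m[ice→φ6] = [T, T]
r1 m[fog→φ0] = [T, T]
r1 m[fog→φ4] = [T, T]
r1 m[rain→φ1] = [T, T]
r1 m[rain→φ2] = [T, T]
r1 m[cld→φ2] = [T, T]
r1 m[cld→φ7] = [T, T]
r1 m[slip→φ0] = [T, T]
r1 m[slip→φ1] = [T, T]
r1 m[wind→φ4] = [T, T]
r1 m[wind→φ5] = [T, T]
r2 m[φ0→sun] = [T, T]
r2 m[φ0→fog] = [T, T]
r2 m[φ0→slip] = [T, T]
r2 m[φ1→rain] = [T, T]
r2 m[φ1→slip] = [T, T]
r2 m[φ2→rain] = [F, T]
r2 m[φ2→cld] = [T, T]
r2 m[φ3→sun] = [T, T]
r2 m[φ3→ice] = [T, T]
r2 m[φ4→fog] = [T, F]
r2 m[φ4→wind] = [T, T]
r2 m[φ5→wind] = [F, T]
r2 m[φ6→ice] = [F, T]
r2 m[φ7→cld] = [F, T]
r2 m[sun→φ0] = [T, T]
r2 m[sun→φ3] = [T, T]
r2 m[ice→φ3] = [F, T]
r2 m[ice→φ6] = [T, T]
r2 m[fog→φ0] = [T, F]
r2 m[fog→φ4] = [T, T]
r2 m[rain→φ1] = [F, T]
r2 m[rain→φ2] = [T, T]
r2 m[cld→φ2] = [F, T]
r2 m[cld→φ7] = [T, T]
r2 m[slip→φ0] = [T, T]
r2 m[slip→φ1] = [T, T]
r2 m[wind→φ4] = [F, T]
r2 m[wind→φ5] = [T, T]
r3 m[φ0→sun] = [T, T]
r3 m[φ0→fog] = [T, T]
r3 m[φ0→slip] = [T, T]
r3 m[φ1→rain] = [T, T]
r3 m[φ1→slip] = [T, T]
r3 m[φ2→rain] = [F, T]
r3 m[φ2→cld] = [T, T]
r3 m[φ3→sun] = [T, T]
r3 m[φ3→ice] = [T, T]
r3 m[φ4→fog] = [T, F]
r3 m[φ4→wind] = [T, T]
r3 m[φ5→wind] = [F, T]
r3 m[φ6→ice] = [F, T]
r3 m[φ7→cld] = [F, T]
r3 m[sun→φ0] = [T, T]
r3 m[sun→φ3] = [T, T]
r3 m[ice→φ3] = [F, T]
r3 m[ice→φ6] = [T, T]
r3 m[fog→φ0] = [T, F]
r3 m[fog→φ4] = [T, T]
r3 m[rain→φ1] = [F, T]
r3 m[rain→φ2] = [T, T]
r3 m[cld→φ2] = [F, T]
r3 m[cld→φ7] = [T, T]
r3 m[slip→φ0] = [T, T]
r3 m[slip→φ1] = [T, T]
r3 m[wind→φ4] = [F, T]
r3 m[wind→φ5] = [T, T]
fixed point reached at round 3
b[ice] = ⊗ incoming = [F, T]

b[ice] = [F, T]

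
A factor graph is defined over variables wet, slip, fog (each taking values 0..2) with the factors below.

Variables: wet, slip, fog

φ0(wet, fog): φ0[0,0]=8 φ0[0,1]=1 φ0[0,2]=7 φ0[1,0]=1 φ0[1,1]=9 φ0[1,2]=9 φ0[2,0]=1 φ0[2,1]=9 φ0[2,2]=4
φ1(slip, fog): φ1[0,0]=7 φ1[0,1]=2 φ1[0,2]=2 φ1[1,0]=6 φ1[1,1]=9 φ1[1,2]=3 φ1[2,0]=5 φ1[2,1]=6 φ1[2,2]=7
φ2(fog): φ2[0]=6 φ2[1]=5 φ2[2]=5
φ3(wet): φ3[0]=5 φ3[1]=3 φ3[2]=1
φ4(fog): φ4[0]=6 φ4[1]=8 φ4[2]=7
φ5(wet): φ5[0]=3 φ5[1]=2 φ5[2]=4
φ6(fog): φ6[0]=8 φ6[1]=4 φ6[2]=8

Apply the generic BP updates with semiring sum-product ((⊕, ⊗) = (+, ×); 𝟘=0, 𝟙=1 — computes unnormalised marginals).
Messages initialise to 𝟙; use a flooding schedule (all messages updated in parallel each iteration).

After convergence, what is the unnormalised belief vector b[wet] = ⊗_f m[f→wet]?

b[wet] = [1015680, 359424, 172416]

init: all messages = 𝟙 over 3 values
r1 m[φ0→wet] = [16, 19, 14]
r1 m[φ0→fog] = [10, 19, 20]
r1 m[φ1→slip] = [11, 18, 18]
r1 m[φ1→fog] = [18, 17, 12]
r1 m[φ2→fog] = [6, 5, 5]
r1 m[φ3→wet] = [5, 3, 1]
r1 m[φ4→fog] = [6, 8, 7]
r1 m[φ5→wet] = [3, 2, 4]
r1 m[φ6→fog] = [8, 4, 8]
r1 m[wet→φ0] = [1, 1, 1]
r1 m[wet→φ3] = [1, 1, 1]
r1 m[wet→φ5] = [1, 1, 1]
r1 m[slip→φ1] = [1, 1, 1]
r1 m[fog→φ0] = [1, 1, 1]
r1 m[fog→φ1] = [1, 1, 1]
r1 m[fog→φ2] = [1, 1, 1]
r1 m[fog→φ4] = [1, 1, 1]
r1 m[fog→φ6] = [1, 1, 1]
r2 m[φ0→wet] = [16, 19, 14]
r2 m[φ0→fog] = [10, 19, 20]
r2 m[φ1→slip] = [11, 18, 18]
r2 m[φ1→fog] = [18, 17, 12]
r2 m[φ2→fog] = [6, 5, 5]
r2 m[φ3→wet] = [5, 3, 1]
r2 m[φ4→fog] = [6, 8, 7]
r2 m[φ5→wet] = [3, 2, 4]
r2 m[φ6→fog] = [8, 4, 8]
r2 m[wet→φ0] = [15, 6, 4]
r2 m[wet→φ3] = [48, 38, 56]
r2 m[wet→φ5] = [80, 57, 14]
r2 m[slip→φ1] = [1, 1, 1]
r2 m[fog→φ0] = [5184, 2720, 3360]
r2 m[fog→φ1] = [2880, 3040, 5600]
r2 m[fog→φ2] = [8640, 10336, 13440]
r2 m[fog→φ4] = [8640, 6460, 9600]
r2 m[fog→φ6] = [6480, 12920, 8400]
r3 m[φ0→wet] = [67712, 59904, 43104]
r3 m[φ0→fog] = [130, 105, 175]
r3 m[φ1→slip] = [37440, 61440, 71840]
r3 m[φ1→fog] = [18, 17, 12]
r3 m[φ2→fog] = [6, 5, 5]
r3 m[φ3→wet] = [5, 3, 1]
r3 m[φ4→fog] = [6, 8, 7]
r3 m[φ5→wet] = [3, 2, 4]
r3 m[φ6→fog] = [8, 4, 8]
r3 m[wet→φ0] = [15, 6, 4]
r3 m[wet→φ3] = [48, 38, 56]
r3 m[wet→φ5] = [80, 57, 14]
r3 m[slip→φ1] = [1, 1, 1]
r3 m[fog→φ0] = [5184, 2720, 3360]
r3 m[fog→φ1] = [2880, 3040, 5600]
r3 m[fog→φ2] = [8640, 10336, 13440]
r3 m[fog→φ4] = [8640, 6460, 9600]
r3 m[fog→φ6] = [6480, 12920, 8400]
r4 m[φ0→wet] = [67712, 59904, 43104]
r4 m[φ0→fog] = [130, 105, 175]
r4 m[φ1→slip] = [37440, 61440, 71840]
r4 m[φ1→fog] = [18, 17, 12]
r4 m[φ2→fog] = [6, 5, 5]
r4 m[φ3→wet] = [5, 3, 1]
r4 m[φ4→fog] = [6, 8, 7]
r4 m[φ5→wet] = [3, 2, 4]
r4 m[φ6→fog] = [8, 4, 8]
r4 m[wet→φ0] = [15, 6, 4]
r4 m[wet→φ3] = [203136, 119808, 172416]
r4 m[wet→φ5] = [338560, 179712, 43104]
r4 m[slip→φ1] = [1, 1, 1]
r4 m[fog→φ0] = [5184, 2720, 3360]
r4 m[fog→φ1] = [37440, 16800, 49000]
r4 m[fog→φ2] = [112320, 57120, 117600]
r4 m[fog→φ4] = [112320, 35700, 84000]
r4 m[fog→φ6] = [84240, 71400, 73500]
r5 m[φ0→wet] = [67712, 59904, 43104]
r5 m[φ0→fog] = [130, 105, 175]
r5 m[φ1→slip] = [393680, 522840, 631000]
r5 m[φ1→fog] = [18, 17, 12]
r5 m[φ2→fog] = [6, 5, 5]
r5 m[φ3→wet] = [5, 3, 1]
r5 m[φ4→fog] = [6, 8, 7]
r5 m[φ5→wet] = [3, 2, 4]
r5 m[φ6→fog] = [8, 4, 8]
r5 m[wet→φ0] = [15, 6, 4]
r5 m[wet→φ3] = [203136, 119808, 172416]
r5 m[wet→φ5] = [338560, 179712, 43104]
r5 m[slip→φ1] = [1, 1, 1]
r5 m[fog→φ0] = [5184, 2720, 3360]
r5 m[fog→φ1] = [37440, 16800, 49000]
r5 m[fog→φ2] = [112320, 57120, 117600]
r5 m[fog→φ4] = [112320, 35700, 84000]
r5 m[fog→φ6] = [84240, 71400, 73500]
r6 m[φ0→wet] = [67712, 59904, 43104]
r6 m[φ0→fog] = [130, 105, 175]
r6 m[φ1→slip] = [393680, 522840, 631000]
r6 m[φ1→fog] = [18, 17, 12]
r6 m[φ2→fog] = [6, 5, 5]
r6 m[φ3→wet] = [5, 3, 1]
r6 m[φ4→fog] = [6, 8, 7]
r6 m[φ5→wet] = [3, 2, 4]
r6 m[φ6→fog] = [8, 4, 8]
r6 m[wet→φ0] = [15, 6, 4]
r6 m[wet→φ3] = [203136, 119808, 172416]
r6 m[wet→φ5] = [338560, 179712, 43104]
r6 m[slip→φ1] = [1, 1, 1]
r6 m[fog→φ0] = [5184, 2720, 3360]
r6 m[fog→φ1] = [37440, 16800, 49000]
r6 m[fog→φ2] = [112320, 57120, 117600]
r6 m[fog→φ4] = [112320, 35700, 84000]
r6 m[fog→φ6] = [84240, 71400, 73500]
fixed point reached at round 6
b[wet] = ⊗ incoming = [1015680, 359424, 172416]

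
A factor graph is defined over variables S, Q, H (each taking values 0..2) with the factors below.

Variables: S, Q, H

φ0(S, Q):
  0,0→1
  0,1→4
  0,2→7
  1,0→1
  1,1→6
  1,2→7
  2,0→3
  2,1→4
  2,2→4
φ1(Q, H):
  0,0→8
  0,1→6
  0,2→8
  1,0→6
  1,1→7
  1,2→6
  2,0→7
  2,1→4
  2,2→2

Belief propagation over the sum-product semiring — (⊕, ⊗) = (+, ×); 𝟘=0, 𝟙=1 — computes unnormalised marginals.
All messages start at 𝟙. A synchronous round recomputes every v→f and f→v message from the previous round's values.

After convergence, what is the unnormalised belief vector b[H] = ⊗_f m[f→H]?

b[H] = [250, 200, 160]

init: all messages = 𝟙 over 3 values
r1 m[φ0→S] = [12, 14, 11]
r1 m[φ0→Q] = [5, 14, 18]
r1 m[φ1→Q] = [22, 19, 13]
r1 m[φ1→H] = [21, 17, 16]
r1 m[S→φ0] = [1, 1, 1]
r1 m[Q→φ0] = [1, 1, 1]
r1 m[Q→φ1] = [1, 1, 1]
r1 m[H→φ1] = [1, 1, 1]
r2 m[φ0→S] = [12, 14, 11]
r2 m[φ0→Q] = [5, 14, 18]
r2 m[φ1→Q] = [22, 19, 13]
r2 m[φ1→H] = [21, 17, 16]
r2 m[S→φ0] = [1, 1, 1]
r2 m[Q→φ0] = [22, 19, 13]
r2 m[Q→φ1] = [5, 14, 18]
r2 m[H→φ1] = [1, 1, 1]
r3 m[φ0→S] = [189, 227, 194]
r3 m[φ0→Q] = [5, 14, 18]
r3 m[φ1→Q] = [22, 19, 13]
r3 m[φ1→H] = [250, 200, 160]
r3 m[S→φ0] = [1, 1, 1]
r3 m[Q→φ0] = [22, 19, 13]
r3 m[Q→φ1] = [5, 14, 18]
r3 m[H→φ1] = [1, 1, 1]
r4 m[φ0→S] = [189, 227, 194]
r4 m[φ0→Q] = [5, 14, 18]
r4 m[φ1→Q] = [22, 19, 13]
r4 m[φ1→H] = [250, 200, 160]
r4 m[S→φ0] = [1, 1, 1]
r4 m[Q→φ0] = [22, 19, 13]
r4 m[Q→φ1] = [5, 14, 18]
r4 m[H→φ1] = [1, 1, 1]
fixed point reached at round 4
b[H] = ⊗ incoming = [250, 200, 160]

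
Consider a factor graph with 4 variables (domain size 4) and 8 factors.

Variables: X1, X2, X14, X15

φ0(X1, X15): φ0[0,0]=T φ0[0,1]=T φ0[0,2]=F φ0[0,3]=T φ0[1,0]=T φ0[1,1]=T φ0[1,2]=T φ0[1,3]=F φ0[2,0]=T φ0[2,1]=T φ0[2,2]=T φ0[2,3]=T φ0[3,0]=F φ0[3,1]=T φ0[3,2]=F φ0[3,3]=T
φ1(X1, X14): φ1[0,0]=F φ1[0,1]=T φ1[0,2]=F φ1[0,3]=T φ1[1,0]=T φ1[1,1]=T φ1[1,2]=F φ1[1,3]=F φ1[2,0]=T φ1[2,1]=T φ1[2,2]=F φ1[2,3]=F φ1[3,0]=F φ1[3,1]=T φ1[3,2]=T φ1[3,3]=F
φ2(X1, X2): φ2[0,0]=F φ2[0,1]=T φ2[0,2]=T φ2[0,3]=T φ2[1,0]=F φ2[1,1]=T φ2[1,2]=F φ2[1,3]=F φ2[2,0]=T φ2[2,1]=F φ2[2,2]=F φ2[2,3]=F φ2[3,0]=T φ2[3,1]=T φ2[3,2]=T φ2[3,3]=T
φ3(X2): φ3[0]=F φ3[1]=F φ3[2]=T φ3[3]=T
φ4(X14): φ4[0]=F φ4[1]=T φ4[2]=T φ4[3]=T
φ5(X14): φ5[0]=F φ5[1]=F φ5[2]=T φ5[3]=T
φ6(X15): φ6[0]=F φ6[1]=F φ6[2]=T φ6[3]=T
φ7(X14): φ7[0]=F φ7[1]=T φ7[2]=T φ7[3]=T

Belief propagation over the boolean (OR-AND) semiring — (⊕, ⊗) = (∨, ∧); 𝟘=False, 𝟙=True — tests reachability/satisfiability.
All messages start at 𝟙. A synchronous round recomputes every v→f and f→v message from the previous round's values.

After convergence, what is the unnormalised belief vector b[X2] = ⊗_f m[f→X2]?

b[X2] = [F, F, T, T]

init: all messages = 𝟙 over 4 values
r1 m[φ0→X1] = [T, T, T, T]
r1 m[φ0→X15] = [T, T, T, T]
r1 m[φ1→X1] = [T, T, T, T]
r1 m[φ1→X14] = [T, T, T, T]
r1 m[φ2→X1] = [T, T, T, T]
r1 m[φ2→X2] = [T, T, T, T]
r1 m[φ3→X2] = [F, F, T, T]
r1 m[φ4→X14] = [F, T, T, T]
r1 m[φ5→X14] = [F, F, T, T]
r1 m[φ6→X15] = [F, F, T, T]
r1 m[φ7→X14] = [F, T, T, T]
r1 m[X1→φ0] = [T, T, T, T]
r1 m[X1→φ1] = [T, T, T, T]
r1 m[X1→φ2] = [T, T, T, T]
r1 m[X2→φ2] = [T, T, T, T]
r1 m[X2→φ3] = [T, T, T, T]
r1 m[X14→φ1] = [T, T, T, T]
r1 m[X14→φ4] = [T, T, T, T]
r1 m[X14→φ5] = [T, T, T, T]
r1 m[X14→φ7] = [T, T, T, T]
r1 m[X15→φ0] = [T, T, T, T]
r1 m[X15→φ6] = [T, T, T, T]
r2 m[φ0→X1] = [T, T, T, T]
r2 m[φ0→X15] = [T, T, T, T]
r2 m[φ1→X1] = [T, T, T, T]
r2 m[φ1→X14] = [T, T, T, T]
r2 m[φ2→X1] = [T, T, T, T]
r2 m[φ2→X2] = [T, T, T, T]
r2 m[φ3→X2] = [F, F, T, T]
r2 m[φ4→X14] = [F, T, T, T]
r2 m[φ5→X14] = [F, F, T, T]
r2 m[φ6→X15] = [F, F, T, T]
r2 m[φ7→X14] = [F, T, T, T]
r2 m[X1→φ0] = [T, T, T, T]
r2 m[X1→φ1] = [T, T, T, T]
r2 m[X1→φ2] = [T, T, T, T]
r2 m[X2→φ2] = [F, F, T, T]
r2 m[X2→φ3] = [T, T, T, T]
r2 m[X14→φ1] = [F, F, T, T]
r2 m[X14→φ4] = [F, F, T, T]
r2 m[X14→φ5] = [F, T, T, T]
r2 m[X14→φ7] = [F, F, T, T]
r2 m[X15→φ0] = [F, F, T, T]
r2 m[X15→φ6] = [T, T, T, T]
r3 m[φ0→X1] = [T, T, T, T]
r3 m[φ0→X15] = [T, T, T, T]
r3 m[φ1→X1] = [T, F, F, T]
r3 m[φ1→X14] = [T, T, T, T]
r3 m[φ2→X1] = [T, F, F, T]
r3 m[φ2→X2] = [T, T, T, T]
r3 m[φ3→X2] = [F, F, T, T]
r3 m[φ4→X14] = [F, T, T, T]
r3 m[φ5→X14] = [F, F, T, T]
r3 m[φ6→X15] = [F, F, T, T]
r3 m[φ7→X14] = [F, T, T, T]
r3 m[X1→φ0] = [T, T, T, T]
r3 m[X1→φ1] = [T, T, T, T]
r3 m[X1→φ2] = [T, T, T, T]
r3 m[X2→φ2] = [F, F, T, T]
r3 m[X2→φ3] = [T, T, T, T]
r3 m[X14→φ1] = [F, F, T, T]
r3 m[X14→φ4] = [F, F, T, T]
r3 m[X14→φ5] = [F, T, T, T]
r3 m[X14→φ7] = [F, F, T, T]
r3 m[X15→φ0] = [F, F, T, T]
r3 m[X15→φ6] = [T, T, T, T]
r4 m[φ0→X1] = [T, T, T, T]
r4 m[φ0→X15] = [T, T, T, T]
r4 m[φ1→X1] = [T, F, F, T]
r4 m[φ1→X14] = [T, T, T, T]
r4 m[φ2→X1] = [T, F, F, T]
r4 m[φ2→X2] = [T, T, T, T]
r4 m[φ3→X2] = [F, F, T, T]
r4 m[φ4→X14] = [F, T, T, T]
r4 m[φ5→X14] = [F, F, T, T]
r4 m[φ6→X15] = [F, F, T, T]
r4 m[φ7→X14] = [F, T, T, T]
r4 m[X1→φ0] = [T, F, F, T]
r4 m[X1→φ1] = [T, F, F, T]
r4 m[X1→φ2] = [T, F, F, T]
r4 m[X2→φ2] = [F, F, T, T]
r4 m[X2→φ3] = [T, T, T, T]
r4 m[X14→φ1] = [F, F, T, T]
r4 m[X14→φ4] = [F, F, T, T]
r4 m[X14→φ5] = [F, T, T, T]
r4 m[X14→φ7] = [F, F, T, T]
r4 m[X15→φ0] = [F, F, T, T]
r4 m[X15→φ6] = [T, T, T, T]
r5 m[φ0→X1] = [T, T, T, T]
r5 m[φ0→X15] = [T, T, F, T]
r5 m[φ1→X1] = [T, F, F, T]
r5 m[φ1→X14] = [F, T, T, T]
r5 m[φ2→X1] = [T, F, F, T]
r5 m[φ2→X2] = [T, T, T, T]
r5 m[φ3→X2] = [F, F, T, T]
r5 m[φ4→X14] = [F, T, T, T]
r5 m[φ5→X14] = [F, F, T, T]
r5 m[φ6→X15] = [F, F, T, T]
r5 m[φ7→X14] = [F, T, T, T]
r5 m[X1→φ0] = [T, F, F, T]
r5 m[X1→φ1] = [T, F, F, T]
r5 m[X1→φ2] = [T, F, F, T]
r5 m[X2→φ2] = [F, F, T, T]
r5 m[X2→φ3] = [T, T, T, T]
r5 m[X14→φ1] = [F, F, T, T]
r5 m[X14→φ4] = [F, F, T, T]
r5 m[X14→φ5] = [F, T, T, T]
r5 m[X14→φ7] = [F, F, T, T]
r5 m[X15→φ0] = [F, F, T, T]
r5 m[X15→φ6] = [T, T, T, T]
r6 m[φ0→X1] = [T, T, T, T]
r6 m[φ0→X15] = [T, T, F, T]
r6 m[φ1→X1] = [T, F, F, T]
r6 m[φ1→X14] = [F, T, T, T]
r6 m[φ2→X1] = [T, F, F, T]
r6 m[φ2→X2] = [T, T, T, T]
r6 m[φ3→X2] = [F, F, T, T]
r6 m[φ4→X14] = [F, T, T, T]
r6 m[φ5→X14] = [F, F, T, T]
r6 m[φ6→X15] = [F, F, T, T]
r6 m[φ7→X14] = [F, T, T, T]
r6 m[X1→φ0] = [T, F, F, T]
r6 m[X1→φ1] = [T, F, F, T]
r6 m[X1→φ2] = [T, F, F, T]
r6 m[X2→φ2] = [F, F, T, T]
r6 m[X2→φ3] = [T, T, T, T]
r6 m[X14→φ1] = [F, F, T, T]
r6 m[X14→φ4] = [F, F, T, T]
r6 m[X14→φ5] = [F, T, T, T]
r6 m[X14→φ7] = [F, F, T, T]
r6 m[X15→φ0] = [F, F, T, T]
r6 m[X15→φ6] = [T, T, F, T]
r7 m[φ0→X1] = [T, T, T, T]
r7 m[φ0→X15] = [T, T, F, T]
r7 m[φ1→X1] = [T, F, F, T]
r7 m[φ1→X14] = [F, T, T, T]
r7 m[φ2→X1] = [T, F, F, T]
r7 m[φ2→X2] = [T, T, T, T]
r7 m[φ3→X2] = [F, F, T, T]
r7 m[φ4→X14] = [F, T, T, T]
r7 m[φ5→X14] = [F, F, T, T]
r7 m[φ6→X15] = [F, F, T, T]
r7 m[φ7→X14] = [F, T, T, T]
r7 m[X1→φ0] = [T, F, F, T]
r7 m[X1→φ1] = [T, F, F, T]
r7 m[X1→φ2] = [T, F, F, T]
r7 m[X2→φ2] = [F, F, T, T]
r7 m[X2→φ3] = [T, T, T, T]
r7 m[X14→φ1] = [F, F, T, T]
r7 m[X14→φ4] = [F, F, T, T]
r7 m[X14→φ5] = [F, T, T, T]
r7 m[X14→φ7] = [F, F, T, T]
r7 m[X15→φ0] = [F, F, T, T]
r7 m[X15→φ6] = [T, T, F, T]
fixed point reached at round 7
b[X2] = ⊗ incoming = [F, F, T, T]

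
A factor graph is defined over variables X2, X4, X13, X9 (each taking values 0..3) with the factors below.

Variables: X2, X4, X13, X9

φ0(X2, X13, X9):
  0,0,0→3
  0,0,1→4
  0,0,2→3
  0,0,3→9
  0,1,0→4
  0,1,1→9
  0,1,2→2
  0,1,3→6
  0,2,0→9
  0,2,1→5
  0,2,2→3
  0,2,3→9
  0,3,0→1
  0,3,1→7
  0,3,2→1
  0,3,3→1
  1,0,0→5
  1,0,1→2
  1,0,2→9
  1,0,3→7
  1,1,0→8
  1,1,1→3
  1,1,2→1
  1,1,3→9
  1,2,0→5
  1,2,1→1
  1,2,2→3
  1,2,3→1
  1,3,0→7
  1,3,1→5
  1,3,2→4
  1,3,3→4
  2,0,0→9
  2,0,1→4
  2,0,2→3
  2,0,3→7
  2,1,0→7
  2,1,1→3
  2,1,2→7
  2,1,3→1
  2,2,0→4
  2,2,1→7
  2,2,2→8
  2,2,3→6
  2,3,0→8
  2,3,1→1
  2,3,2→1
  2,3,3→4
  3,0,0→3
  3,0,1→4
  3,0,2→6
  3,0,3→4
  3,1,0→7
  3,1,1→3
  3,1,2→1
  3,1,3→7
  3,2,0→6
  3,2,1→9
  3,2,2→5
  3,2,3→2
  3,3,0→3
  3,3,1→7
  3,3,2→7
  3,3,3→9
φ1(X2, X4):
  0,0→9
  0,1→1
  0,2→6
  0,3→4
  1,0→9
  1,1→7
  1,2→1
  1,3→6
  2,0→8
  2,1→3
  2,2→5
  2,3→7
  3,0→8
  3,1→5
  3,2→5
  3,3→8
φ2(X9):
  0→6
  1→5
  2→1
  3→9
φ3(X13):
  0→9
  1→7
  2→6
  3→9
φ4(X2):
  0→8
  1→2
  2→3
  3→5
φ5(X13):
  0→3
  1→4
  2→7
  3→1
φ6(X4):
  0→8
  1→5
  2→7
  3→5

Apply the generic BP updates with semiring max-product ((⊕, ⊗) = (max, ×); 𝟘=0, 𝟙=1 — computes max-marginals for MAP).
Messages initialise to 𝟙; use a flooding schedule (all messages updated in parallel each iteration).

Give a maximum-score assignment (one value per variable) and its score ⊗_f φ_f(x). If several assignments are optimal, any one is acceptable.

assignment: (X2=0, X4=0, X13=2, X9=3); score = 1959552

init: all messages = 𝟙 over 4 values
r1 m[φ0→X2] = [9, 9, 9, 9]
r1 m[φ0→X13] = [9, 9, 9, 9]
r1 m[φ0→X9] = [9, 9, 9, 9]
r1 m[φ1→X2] = [9, 9, 8, 8]
r1 m[φ1→X4] = [9, 7, 6, 8]
r1 m[φ2→X9] = [6, 5, 1, 9]
r1 m[φ3→X13] = [9, 7, 6, 9]
r1 m[φ4→X2] = [8, 2, 3, 5]
r1 m[φ5→X13] = [3, 4, 7, 1]
r1 m[φ6→X4] = [8, 5, 7, 5]
r1 m[X2→φ0] = [1, 1, 1, 1]
r1 m[X2→φ1] = [1, 1, 1, 1]
r1 m[X2→φ4] = [1, 1, 1, 1]
r1 m[X4→φ1] = [1, 1, 1, 1]
r1 m[X4→φ6] = [1, 1, 1, 1]
r1 m[X13→φ0] = [1, 1, 1, 1]
r1 m[X13→φ3] = [1, 1, 1, 1]
r1 m[X13→φ5] = [1, 1, 1, 1]
r1 m[X9→φ0] = [1, 1, 1, 1]
r1 m[X9→φ2] = [1, 1, 1, 1]
r2 m[φ0→X2] = [9, 9, 9, 9]
r2 m[φ0→X13] = [9, 9, 9, 9]
r2 m[φ0→X9] = [9, 9, 9, 9]
r2 m[φ1→X2] = [9, 9, 8, 8]
r2 m[φ1→X4] = [9, 7, 6, 8]
r2 m[φ2→X9] = [6, 5, 1, 9]
r2 m[φ3→X13] = [9, 7, 6, 9]
r2 m[φ4→X2] = [8, 2, 3, 5]
r2 m[φ5→X13] = [3, 4, 7, 1]
r2 m[φ6→X4] = [8, 5, 7, 5]
r2 m[X2→φ0] = [72, 18, 24, 40]
r2 m[X2→φ1] = [72, 18, 27, 45]
r2 m[X2→φ4] = [81, 81, 72, 72]
r2 m[X4→φ1] = [8, 5, 7, 5]
r2 m[X4→φ6] = [9, 7, 6, 8]
r2 m[X13→φ0] = [27, 28, 42, 9]
r2 m[X13→φ3] = [27, 36, 63, 9]
r2 m[X13→φ5] = [81, 63, 54, 81]
r2 m[X9→φ0] = [6, 5, 1, 9]
r2 m[X9→φ2] = [9, 9, 9, 9]
r3 m[φ0→X2] = [3402, 2268, 2268, 1890]
r3 m[φ0→X13] = [5832, 3888, 5832, 3240]
r3 m[φ0→X9] = [27216, 18144, 9072, 27216]
r3 m[φ1→X2] = [72, 72, 64, 64]
r3 m[φ1→X4] = [648, 225, 432, 360]
r3 m[φ2→X9] = [6, 5, 1, 9]
r3 m[φ3→X13] = [9, 7, 6, 9]
r3 m[φ4→X2] = [8, 2, 3, 5]
r3 m[φ5→X13] = [3, 4, 7, 1]
r3 m[φ6→X4] = [8, 5, 7, 5]
r3 m[X2→φ0] = [72, 18, 24, 40]
r3 m[X2→φ1] = [72, 18, 27, 45]
r3 m[X2→φ4] = [81, 81, 72, 72]
r3 m[X4→φ1] = [8, 5, 7, 5]
r3 m[X4→φ6] = [9, 7, 6, 8]
r3 m[X13→φ0] = [27, 28, 42, 9]
r3 m[X13→φ3] = [27, 36, 63, 9]
r3 m[X13→φ5] = [81, 63, 54, 81]
r3 m[X9→φ0] = [6, 5, 1, 9]
r3 m[X9→φ2] = [9, 9, 9, 9]
r4 m[φ0→X2] = [3402, 2268, 2268, 1890]
r4 m[φ0→X13] = [5832, 3888, 5832, 3240]
r4 m[φ0→X9] = [27216, 18144, 9072, 27216]
r4 m[φ1→X2] = [72, 72, 64, 64]
r4 m[φ1→X4] = [648, 225, 432, 360]
r4 m[φ2→X9] = [6, 5, 1, 9]
r4 m[φ3→X13] = [9, 7, 6, 9]
r4 m[φ4→X2] = [8, 2, 3, 5]
r4 m[φ5→X13] = [3, 4, 7, 1]
r4 m[φ6→X4] = [8, 5, 7, 5]
r4 m[X2→φ0] = [576, 144, 192, 320]
r4 m[X2→φ1] = [27216, 4536, 6804, 9450]
r4 m[X2→φ4] = [244944, 163296, 145152, 120960]
r4 m[X4→φ1] = [8, 5, 7, 5]
r4 m[X4→φ6] = [648, 225, 432, 360]
r4 m[X13→φ0] = [27, 28, 42, 9]
r4 m[X13→φ3] = [17496, 15552, 40824, 3240]
r4 m[X13→φ5] = [52488, 27216, 34992, 29160]
r4 m[X9→φ0] = [6, 5, 1, 9]
r4 m[X9→φ2] = [27216, 18144, 9072, 27216]
r5 m[φ0→X2] = [3402, 2268, 2268, 1890]
r5 m[φ0→X13] = [46656, 31104, 46656, 25920]
r5 m[φ0→X9] = [217728, 145152, 72576, 217728]
r5 m[φ1→X2] = [72, 72, 64, 64]
r5 m[φ1→X4] = [244944, 47250, 163296, 108864]
r5 m[φ2→X9] = [6, 5, 1, 9]
r5 m[φ3→X13] = [9, 7, 6, 9]
r5 m[φ4→X2] = [8, 2, 3, 5]
r5 m[φ5→X13] = [3, 4, 7, 1]
r5 m[φ6→X4] = [8, 5, 7, 5]
r5 m[X2→φ0] = [576, 144, 192, 320]
r5 m[X2→φ1] = [27216, 4536, 6804, 9450]
r5 m[X2→φ4] = [244944, 163296, 145152, 120960]
r5 m[X4→φ1] = [8, 5, 7, 5]
r5 m[X4→φ6] = [648, 225, 432, 360]
r5 m[X13→φ0] = [27, 28, 42, 9]
r5 m[X13→φ3] = [17496, 15552, 40824, 3240]
r5 m[X13→φ5] = [52488, 27216, 34992, 29160]
r5 m[X9→φ0] = [6, 5, 1, 9]
r5 m[X9→φ2] = [27216, 18144, 9072, 27216]
r6 m[φ0→X2] = [3402, 2268, 2268, 1890]
r6 m[φ0→X13] = [46656, 31104, 46656, 25920]
r6 m[φ0→X9] = [217728, 145152, 72576, 217728]
r6 m[φ1→X2] = [72, 72, 64, 64]
r6 m[φ1→X4] = [244944, 47250, 163296, 108864]
r6 m[φ2→X9] = [6, 5, 1, 9]
r6 m[φ3→X13] = [9, 7, 6, 9]
r6 m[φ4→X2] = [8, 2, 3, 5]
r6 m[φ5→X13] = [3, 4, 7, 1]
r6 m[φ6→X4] = [8, 5, 7, 5]
r6 m[X2→φ0] = [576, 144, 192, 320]
r6 m[X2→φ1] = [27216, 4536, 6804, 9450]
r6 m[X2→φ4] = [244944, 163296, 145152, 120960]
r6 m[X4→φ1] = [8, 5, 7, 5]
r6 m[X4→φ6] = [244944, 47250, 163296, 108864]
r6 m[X13→φ0] = [27, 28, 42, 9]
r6 m[X13→φ3] = [139968, 124416, 326592, 25920]
r6 m[X13→φ5] = [419904, 217728, 279936, 233280]
r6 m[X9→φ0] = [6, 5, 1, 9]
r6 m[X9→φ2] = [217728, 145152, 72576, 217728]
r7 m[φ0→X2] = [3402, 2268, 2268, 1890]
r7 m[φ0→X13] = [46656, 31104, 46656, 25920]
r7 m[φ0→X9] = [217728, 145152, 72576, 217728]
r7 m[φ1→X2] = [72, 72, 64, 64]
r7 m[φ1→X4] = [244944, 47250, 163296, 108864]
r7 m[φ2→X9] = [6, 5, 1, 9]
r7 m[φ3→X13] = [9, 7, 6, 9]
r7 m[φ4→X2] = [8, 2, 3, 5]
r7 m[φ5→X13] = [3, 4, 7, 1]
r7 m[φ6→X4] = [8, 5, 7, 5]
r7 m[X2→φ0] = [576, 144, 192, 320]
r7 m[X2→φ1] = [27216, 4536, 6804, 9450]
r7 m[X2→φ4] = [244944, 163296, 145152, 120960]
r7 m[X4→φ1] = [8, 5, 7, 5]
r7 m[X4→φ6] = [244944, 47250, 163296, 108864]
r7 m[X13→φ0] = [27, 28, 42, 9]
r7 m[X13→φ3] = [139968, 124416, 326592, 25920]
r7 m[X13→φ5] = [419904, 217728, 279936, 233280]
r7 m[X9→φ0] = [6, 5, 1, 9]
r7 m[X9→φ2] = [217728, 145152, 72576, 217728]
fixed point reached at round 7
traceback from X2: (X2=0, X4=0, X13=2, X9=3), score=1959552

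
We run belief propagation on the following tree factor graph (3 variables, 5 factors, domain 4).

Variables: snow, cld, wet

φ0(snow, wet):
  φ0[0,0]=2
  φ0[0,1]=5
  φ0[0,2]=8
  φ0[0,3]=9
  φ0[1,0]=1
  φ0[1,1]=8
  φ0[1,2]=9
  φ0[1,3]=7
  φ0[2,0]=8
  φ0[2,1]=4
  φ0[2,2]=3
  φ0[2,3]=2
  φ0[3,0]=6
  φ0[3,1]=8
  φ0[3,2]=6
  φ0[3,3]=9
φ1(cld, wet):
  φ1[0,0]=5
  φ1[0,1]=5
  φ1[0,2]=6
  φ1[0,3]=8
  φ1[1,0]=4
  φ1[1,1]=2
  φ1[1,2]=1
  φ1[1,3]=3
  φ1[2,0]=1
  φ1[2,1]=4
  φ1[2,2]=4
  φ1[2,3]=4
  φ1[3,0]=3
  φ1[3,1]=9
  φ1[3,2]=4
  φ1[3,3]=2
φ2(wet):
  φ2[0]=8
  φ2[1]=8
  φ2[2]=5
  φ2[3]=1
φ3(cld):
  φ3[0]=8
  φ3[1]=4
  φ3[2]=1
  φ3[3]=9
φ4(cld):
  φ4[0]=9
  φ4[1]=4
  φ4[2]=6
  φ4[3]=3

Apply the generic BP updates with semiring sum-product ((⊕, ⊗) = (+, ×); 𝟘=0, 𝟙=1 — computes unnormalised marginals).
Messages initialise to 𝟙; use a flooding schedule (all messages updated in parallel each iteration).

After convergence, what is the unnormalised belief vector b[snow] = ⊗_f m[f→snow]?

b[snow] = [64054, 77278, 63896, 90422]

init: all messages = 𝟙 over 4 values
r1 m[φ0→snow] = [24, 25, 17, 29]
r1 m[φ0→wet] = [17, 25, 26, 27]
r1 m[φ1→cld] = [24, 10, 13, 18]
r1 m[φ1→wet] = [13, 20, 15, 17]
r1 m[φ2→wet] = [8, 8, 5, 1]
r1 m[φ3→cld] = [8, 4, 1, 9]
r1 m[φ4→cld] = [9, 4, 6, 3]
r1 m[snow→φ0] = [1, 1, 1, 1]
r1 m[cld→φ1] = [1, 1, 1, 1]
r1 m[cld→φ3] = [1, 1, 1, 1]
r1 m[cld→φ4] = [1, 1, 1, 1]
r1 m[wet→φ0] = [1, 1, 1, 1]
r1 m[wet→φ1] = [1, 1, 1, 1]
r1 m[wet→φ2] = [1, 1, 1, 1]
r2 m[φ0→snow] = [24, 25, 17, 29]
r2 m[φ0→wet] = [17, 25, 26, 27]
r2 m[φ1→cld] = [24, 10, 13, 18]
r2 m[φ1→wet] = [13, 20, 15, 17]
r2 m[φ2→wet] = [8, 8, 5, 1]
r2 m[φ3→cld] = [8, 4, 1, 9]
r2 m[φ4→cld] = [9, 4, 6, 3]
r2 m[snow→φ0] = [1, 1, 1, 1]
r2 m[cld→φ1] = [72, 16, 6, 27]
r2 m[cld→φ3] = [216, 40, 78, 54]
r2 m[cld→φ4] = [192, 40, 13, 162]
r2 m[wet→φ0] = [104, 160, 75, 17]
r2 m[wet→φ1] = [136, 200, 130, 27]
r2 m[wet→φ2] = [221, 500, 390, 459]
r3 m[φ0→snow] = [1761, 2178, 1731, 2507]
r3 m[φ0→wet] = [17, 25, 26, 27]
r3 m[φ1→cld] = [2676, 1155, 1564, 2782]
r3 m[φ1→wet] = [511, 659, 580, 702]
r3 m[φ2→wet] = [8, 8, 5, 1]
r3 m[φ3→cld] = [8, 4, 1, 9]
r3 m[φ4→cld] = [9, 4, 6, 3]
r3 m[snow→φ0] = [1, 1, 1, 1]
r3 m[cld→φ1] = [72, 16, 6, 27]
r3 m[cld→φ3] = [216, 40, 78, 54]
r3 m[cld→φ4] = [192, 40, 13, 162]
r3 m[wet→φ0] = [104, 160, 75, 17]
r3 m[wet→φ1] = [136, 200, 130, 27]
r3 m[wet→φ2] = [221, 500, 390, 459]
r4 m[φ0→snow] = [1761, 2178, 1731, 2507]
r4 m[φ0→wet] = [17, 25, 26, 27]
r4 m[φ1→cld] = [2676, 1155, 1564, 2782]
r4 m[φ1→wet] = [511, 659, 580, 702]
r4 m[φ2→wet] = [8, 8, 5, 1]
r4 m[φ3→cld] = [8, 4, 1, 9]
r4 m[φ4→cld] = [9, 4, 6, 3]
r4 m[snow→φ0] = [1, 1, 1, 1]
r4 m[cld→φ1] = [72, 16, 6, 27]
r4 m[cld→φ3] = [24084, 4620, 9384, 8346]
r4 m[cld→φ4] = [21408, 4620, 1564, 25038]
r4 m[wet→φ0] = [4088, 5272, 2900, 702]
r4 m[wet→φ1] = [136, 200, 130, 27]
r4 m[wet→φ2] = [8687, 16475, 15080, 18954]
r5 m[φ0→snow] = [64054, 77278, 63896, 90422]
r5 m[φ0→wet] = [17, 25, 26, 27]
r5 m[φ1→cld] = [2676, 1155, 1564, 2782]
r5 m[φ1→wet] = [511, 659, 580, 702]
r5 m[φ2→wet] = [8, 8, 5, 1]
r5 m[φ3→cld] = [8, 4, 1, 9]
r5 m[φ4→cld] = [9, 4, 6, 3]
r5 m[snow→φ0] = [1, 1, 1, 1]
r5 m[cld→φ1] = [72, 16, 6, 27]
r5 m[cld→φ3] = [24084, 4620, 9384, 8346]
r5 m[cld→φ4] = [21408, 4620, 1564, 25038]
r5 m[wet→φ0] = [4088, 5272, 2900, 702]
r5 m[wet→φ1] = [136, 200, 130, 27]
r5 m[wet→φ2] = [8687, 16475, 15080, 18954]
r6 m[φ0→snow] = [64054, 77278, 63896, 90422]
r6 m[φ0→wet] = [17, 25, 26, 27]
r6 m[φ1→cld] = [2676, 1155, 1564, 2782]
r6 m[φ1→wet] = [511, 659, 580, 702]
r6 m[φ2→wet] = [8, 8, 5, 1]
r6 m[φ3→cld] = [8, 4, 1, 9]
r6 m[φ4→cld] = [9, 4, 6, 3]
r6 m[snow→φ0] = [1, 1, 1, 1]
r6 m[cld→φ1] = [72, 16, 6, 27]
r6 m[cld→φ3] = [24084, 4620, 9384, 8346]
r6 m[cld→φ4] = [21408, 4620, 1564, 25038]
r6 m[wet→φ0] = [4088, 5272, 2900, 702]
r6 m[wet→φ1] = [136, 200, 130, 27]
r6 m[wet→φ2] = [8687, 16475, 15080, 18954]
fixed point reached at round 6
b[snow] = ⊗ incoming = [64054, 77278, 63896, 90422]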